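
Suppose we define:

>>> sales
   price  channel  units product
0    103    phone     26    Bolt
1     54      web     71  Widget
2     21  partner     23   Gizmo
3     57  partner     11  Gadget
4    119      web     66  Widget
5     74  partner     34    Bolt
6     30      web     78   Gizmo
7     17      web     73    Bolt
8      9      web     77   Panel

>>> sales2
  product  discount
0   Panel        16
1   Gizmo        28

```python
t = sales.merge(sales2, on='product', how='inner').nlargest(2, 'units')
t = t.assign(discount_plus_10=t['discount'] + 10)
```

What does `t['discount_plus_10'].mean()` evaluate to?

merge on 'product' (how='inner') → 3 rows:
   price  channel  units product  discount
0     21  partner     23   Gizmo        28
1     30      web     78   Gizmo        28
2      9      web     77   Panel        16
take 2 rows with largest units:
   price channel  units product  discount
1     30     web     78   Gizmo        28
2      9     web     77   Panel        16
add column discount_plus_10 = t['discount'] + 10:
   price channel  units product  discount  discount_plus_10
1     30     web     78   Gizmo        28                38
2      9     web     77   Panel        16                26
mean of column 'discount_plus_10' → 32.0

32.0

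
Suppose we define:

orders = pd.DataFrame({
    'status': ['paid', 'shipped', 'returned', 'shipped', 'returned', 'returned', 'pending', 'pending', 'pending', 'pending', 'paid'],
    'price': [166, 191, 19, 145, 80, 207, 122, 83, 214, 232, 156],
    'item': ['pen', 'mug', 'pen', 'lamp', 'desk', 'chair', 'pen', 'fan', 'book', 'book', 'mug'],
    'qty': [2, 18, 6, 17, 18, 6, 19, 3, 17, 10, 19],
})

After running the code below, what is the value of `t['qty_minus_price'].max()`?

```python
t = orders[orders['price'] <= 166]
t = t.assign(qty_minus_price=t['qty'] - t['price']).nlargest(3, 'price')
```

-128

filter rows where price <= 166:
      status  price  item  qty
0       paid    166   pen    2
2   returned     19   pen    6
3    shipped    145  lamp   17
4   returned     80  desk   18
6    pending    122   pen   19
7    pending     83   fan    3
10      paid    156   mug   19
add column qty_minus_price = t['qty'] - t['price']:
      status  price  item  qty  qty_minus_price
0       paid    166   pen    2             -164
2   returned     19   pen    6              -13
3    shipped    145  lamp   17             -128
4   returned     80  desk   18              -62
6    pending    122   pen   19             -103
7    pending     83   fan    3              -80
10      paid    156   mug   19             -137
take 3 rows with largest price:
     status  price  item  qty  qty_minus_price
0      paid    166   pen    2             -164
10     paid    156   mug   19             -137
3   shipped    145  lamp   17             -128
max of column 'qty_minus_price' → -128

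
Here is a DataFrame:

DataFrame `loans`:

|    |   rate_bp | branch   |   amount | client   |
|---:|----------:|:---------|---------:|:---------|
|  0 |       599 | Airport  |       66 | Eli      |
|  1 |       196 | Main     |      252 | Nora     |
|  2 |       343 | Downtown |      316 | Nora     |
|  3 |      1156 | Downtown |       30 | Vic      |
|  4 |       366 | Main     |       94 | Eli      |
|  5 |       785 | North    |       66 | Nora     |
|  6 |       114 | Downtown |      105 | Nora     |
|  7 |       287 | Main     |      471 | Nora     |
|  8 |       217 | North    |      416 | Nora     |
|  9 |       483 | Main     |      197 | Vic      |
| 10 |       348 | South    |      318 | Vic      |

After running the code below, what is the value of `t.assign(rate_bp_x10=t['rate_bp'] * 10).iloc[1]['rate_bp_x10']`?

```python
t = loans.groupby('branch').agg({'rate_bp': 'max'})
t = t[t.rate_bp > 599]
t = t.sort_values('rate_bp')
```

group by branch, max of rate_bp:
          rate_bp
branch           
Airport       599
Downtown     1156
Main          483
North         785
South         348
filter rows where rate_bp > 599:
          rate_bp
branch           
Downtown     1156
North         785
sort by rate_bp:
          rate_bp
branch           
North         785
Downtown     1156
add column rate_bp_x10 = t['rate_bp'] * 10:
          rate_bp  rate_bp_x10
branch                        
North         785         7850
Downtown     1156        11560
value at position 1, column 'rate_bp_x10' → 11560

11560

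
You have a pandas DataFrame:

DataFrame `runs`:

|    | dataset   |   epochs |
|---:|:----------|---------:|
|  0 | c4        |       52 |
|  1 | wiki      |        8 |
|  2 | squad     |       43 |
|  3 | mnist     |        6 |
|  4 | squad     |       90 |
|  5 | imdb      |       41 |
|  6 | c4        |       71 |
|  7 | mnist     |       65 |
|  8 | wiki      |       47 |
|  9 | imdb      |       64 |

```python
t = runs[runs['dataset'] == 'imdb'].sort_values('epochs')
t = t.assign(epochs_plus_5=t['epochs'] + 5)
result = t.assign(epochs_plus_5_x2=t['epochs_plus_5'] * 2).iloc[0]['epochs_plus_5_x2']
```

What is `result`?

filter rows where dataset == 'imdb':
  dataset  epochs
5    imdb      41
9    imdb      64
sort by epochs:
  dataset  epochs
5    imdb      41
9    imdb      64
add column epochs_plus_5 = t['epochs'] + 5:
  dataset  epochs  epochs_plus_5
5    imdb      41             46
9    imdb      64             69
add column epochs_plus_5_x2 = t['epochs_plus_5'] * 2:
  dataset  epochs  epochs_plus_5  epochs_plus_5_x2
5    imdb      41             46                92
9    imdb      64             69               138
Taking the value at position 0, column 'epochs_plus_5_x2' gives 92.

92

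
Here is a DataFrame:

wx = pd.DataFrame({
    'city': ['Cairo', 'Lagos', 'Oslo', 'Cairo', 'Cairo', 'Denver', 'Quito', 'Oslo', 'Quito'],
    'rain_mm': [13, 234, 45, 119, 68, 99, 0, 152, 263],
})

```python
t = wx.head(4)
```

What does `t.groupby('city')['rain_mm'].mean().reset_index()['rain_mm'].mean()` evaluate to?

115.0

take first 4 rows:
    city  rain_mm
0  Cairo       13
1  Lagos      234
2   Oslo       45
3  Cairo      119
group by city, mean of rain_mm:
city
Cairo     66.0
Lagos    234.0
Oslo      45.0
Name: rain_mm, dtype: float64
reset_index():
    city  rain_mm
0  Cairo     66.0
1  Lagos    234.0
2   Oslo     45.0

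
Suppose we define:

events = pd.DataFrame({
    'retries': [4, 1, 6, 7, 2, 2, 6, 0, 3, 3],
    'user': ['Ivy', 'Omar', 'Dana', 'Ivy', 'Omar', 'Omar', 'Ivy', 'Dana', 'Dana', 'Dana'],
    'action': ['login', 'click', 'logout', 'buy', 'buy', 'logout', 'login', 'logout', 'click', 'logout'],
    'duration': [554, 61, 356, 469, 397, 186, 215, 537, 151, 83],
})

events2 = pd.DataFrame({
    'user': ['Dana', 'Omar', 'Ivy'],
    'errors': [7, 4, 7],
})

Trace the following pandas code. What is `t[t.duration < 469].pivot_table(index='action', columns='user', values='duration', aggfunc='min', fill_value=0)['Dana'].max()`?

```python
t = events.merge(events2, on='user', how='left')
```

merge on 'user' (how='left') → 10 rows:
   retries  user  action  duration  errors
0        4   Ivy   login       554       7
1        1  Omar   click        61       4
2        6  Dana  logout       356       7
3        7   Ivy     buy       469       7
4        2  Omar     buy       397       4
5        2  Omar  logout       186       4
6        6   Ivy   login       215       7
7        0  Dana  logout       537       7
8        3  Dana   click       151       7
9        3  Dana  logout        83       7
filter rows where duration < 469:
   retries  user  action  duration  errors
1        1  Omar   click        61       4
2        6  Dana  logout       356       7
4        2  Omar     buy       397       4
5        2  Omar  logout       186       4
6        6   Ivy   login       215       7
8        3  Dana   click       151       7
9        3  Dana  logout        83       7
pivot: rows=action, cols=user, min(duration):
user    Dana  Ivy  Omar
action                 
buy        0    0   397
click    151    0    61
login      0  215     0
logout    83    0   186

151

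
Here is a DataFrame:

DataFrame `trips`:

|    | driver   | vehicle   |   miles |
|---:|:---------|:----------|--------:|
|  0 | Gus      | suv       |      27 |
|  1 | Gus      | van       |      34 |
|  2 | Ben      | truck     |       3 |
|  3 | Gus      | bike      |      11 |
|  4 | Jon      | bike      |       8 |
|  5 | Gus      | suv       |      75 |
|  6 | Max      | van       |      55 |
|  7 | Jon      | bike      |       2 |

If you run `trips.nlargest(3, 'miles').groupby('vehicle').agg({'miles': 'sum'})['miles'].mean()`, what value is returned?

take 3 rows with largest miles:
  driver vehicle  miles
5    Gus     suv     75
6    Max     van     55
1    Gus     van     34
group by vehicle, sum of miles:
         miles
vehicle       
suv         75
van         89

82.0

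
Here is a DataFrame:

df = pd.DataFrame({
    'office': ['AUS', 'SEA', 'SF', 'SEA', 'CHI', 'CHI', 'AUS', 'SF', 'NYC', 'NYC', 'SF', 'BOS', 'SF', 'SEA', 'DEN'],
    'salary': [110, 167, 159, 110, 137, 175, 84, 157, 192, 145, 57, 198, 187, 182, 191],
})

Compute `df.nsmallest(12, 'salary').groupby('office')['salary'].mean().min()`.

take 12 rows with smallest salary:
   office  salary
10     SF      57
6     AUS      84
0     AUS     110
3     SEA     110
4     CHI     137
9     NYC     145
7      SF     157
2      SF     159
1     SEA     167
5     CHI     175
13    SEA     182
12     SF     187
group by office, mean of salary:
office
AUS     97.0
CHI    156.0
NYC    145.0
SEA    153.0
SF     140.0
Name: salary, dtype: float64

97.0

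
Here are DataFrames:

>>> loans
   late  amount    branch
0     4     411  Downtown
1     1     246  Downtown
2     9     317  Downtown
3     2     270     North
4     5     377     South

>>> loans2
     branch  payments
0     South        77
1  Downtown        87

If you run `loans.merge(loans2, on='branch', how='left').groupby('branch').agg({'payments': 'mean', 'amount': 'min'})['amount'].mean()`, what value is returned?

297.666666667

merge on 'branch' (how='left') → 5 rows:
   late  amount    branch  payments
0     4     411  Downtown      87.0
1     1     246  Downtown      87.0
2     9     317  Downtown      87.0
3     2     270     North       NaN
4     5     377     South      77.0
group by branch: mean(payments), min(amount):
          payments  amount
branch                    
Downtown      87.0     246
North          NaN     270
South         77.0     377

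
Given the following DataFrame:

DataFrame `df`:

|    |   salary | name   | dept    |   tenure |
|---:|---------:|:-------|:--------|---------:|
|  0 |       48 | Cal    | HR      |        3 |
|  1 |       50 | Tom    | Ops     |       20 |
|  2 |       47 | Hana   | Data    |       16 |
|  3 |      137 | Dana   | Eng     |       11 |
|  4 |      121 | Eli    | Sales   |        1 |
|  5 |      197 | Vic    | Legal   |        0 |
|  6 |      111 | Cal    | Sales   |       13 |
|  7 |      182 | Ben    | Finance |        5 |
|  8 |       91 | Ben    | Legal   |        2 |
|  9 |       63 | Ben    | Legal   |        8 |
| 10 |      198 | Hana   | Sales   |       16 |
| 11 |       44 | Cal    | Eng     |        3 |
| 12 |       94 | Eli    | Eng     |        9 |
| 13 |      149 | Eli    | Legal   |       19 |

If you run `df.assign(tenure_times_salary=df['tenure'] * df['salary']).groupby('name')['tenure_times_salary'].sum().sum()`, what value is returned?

add column tenure_times_salary = df['tenure'] * df['salary']:
    salary  name     dept  tenure  tenure_times_salary
0       48   Cal       HR       3                  144
1       50   Tom      Ops      20                 1000
2       47  Hana     Data      16                  752
3      137  Dana      Eng      11                 1507
4      121   Eli    Sales       1                  121
5      197   Vic    Legal       0                    0
6      111   Cal    Sales      13                 1443
7      182   Ben  Finance       5                  910
8       91   Ben    Legal       2                  182
9       63   Ben    Legal       8                  504
10     198  Hana    Sales      16                 3168
11      44   Cal      Eng       3                  132
12      94   Eli      Eng       9                  846
13     149   Eli    Legal      19                 2831
group by name, sum of tenure_times_salary:
name
Ben     1596
Cal     1719
Dana    1507
Eli     3798
Hana    3920
Tom     1000
Vic        0
Name: tenure_times_salary, dtype: int64
Reading off the sum of the resulting series, we get 13540.

13540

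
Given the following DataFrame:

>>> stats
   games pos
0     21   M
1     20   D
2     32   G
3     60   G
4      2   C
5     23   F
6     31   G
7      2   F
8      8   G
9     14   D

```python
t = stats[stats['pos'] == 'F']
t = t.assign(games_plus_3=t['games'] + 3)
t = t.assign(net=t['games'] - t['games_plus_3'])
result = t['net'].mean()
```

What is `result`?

-3.0

filter rows where pos == 'F':
   games pos
5     23   F
7      2   F
add column games_plus_3 = t['games'] + 3:
   games pos  games_plus_3
5     23   F            26
7      2   F             5
add column net = t['games'] - t['games_plus_3']:
   games pos  games_plus_3  net
5     23   F            26   -3
7      2   F             5   -3
The mean of column 'net' is -3.0.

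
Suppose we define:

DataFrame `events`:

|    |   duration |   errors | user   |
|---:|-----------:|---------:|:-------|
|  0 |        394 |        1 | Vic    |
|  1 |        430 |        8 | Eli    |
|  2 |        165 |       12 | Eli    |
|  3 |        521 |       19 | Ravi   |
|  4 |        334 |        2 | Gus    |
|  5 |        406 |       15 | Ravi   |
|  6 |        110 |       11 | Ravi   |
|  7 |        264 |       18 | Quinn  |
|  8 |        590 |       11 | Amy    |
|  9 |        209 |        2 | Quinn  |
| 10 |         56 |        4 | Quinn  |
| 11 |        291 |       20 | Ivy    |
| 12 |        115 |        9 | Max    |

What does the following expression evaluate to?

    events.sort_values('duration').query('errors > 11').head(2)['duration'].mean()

214.5

sort by duration:
    duration  errors   user
10        56       4  Quinn
6        110      11   Ravi
12       115       9    Max
2        165      12    Eli
9        209       2  Quinn
7        264      18  Quinn
11       291      20    Ivy
4        334       2    Gus
0        394       1    Vic
5        406      15   Ravi
1        430       8    Eli
3        521      19   Ravi
8        590      11    Amy
filter rows where errors > 11:
    duration  errors   user
2        165      12    Eli
7        264      18  Quinn
11       291      20    Ivy
5        406      15   Ravi
3        521      19   Ravi
take first 2 rows:
   duration  errors   user
2       165      12    Eli
7       264      18  Quinn
mean of column 'duration' → 214.5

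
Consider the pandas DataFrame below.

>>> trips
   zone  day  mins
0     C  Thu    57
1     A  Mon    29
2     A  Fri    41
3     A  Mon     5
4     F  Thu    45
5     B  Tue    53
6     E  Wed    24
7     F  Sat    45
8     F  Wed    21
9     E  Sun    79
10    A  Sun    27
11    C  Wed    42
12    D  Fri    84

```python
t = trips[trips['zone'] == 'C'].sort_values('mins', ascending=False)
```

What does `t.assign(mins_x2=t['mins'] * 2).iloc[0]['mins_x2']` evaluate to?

114

filter rows where zone == 'C':
   zone  day  mins
0     C  Thu    57
11    C  Wed    42
sort by mins descending:
   zone  day  mins
0     C  Thu    57
11    C  Wed    42
add column mins_x2 = t['mins'] * 2:
   zone  day  mins  mins_x2
0     C  Thu    57      114
11    C  Wed    42       84
The value at position 0, column 'mins_x2' is 114.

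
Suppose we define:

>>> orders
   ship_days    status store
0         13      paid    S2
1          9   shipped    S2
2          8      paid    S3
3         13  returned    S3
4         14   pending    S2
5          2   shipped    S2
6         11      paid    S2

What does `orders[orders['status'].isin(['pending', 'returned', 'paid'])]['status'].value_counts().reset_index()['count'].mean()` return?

1.66666666667

filter rows where status in ['pending', 'returned', 'paid']:
   ship_days    status store
0         13      paid    S2
2          8      paid    S3
3         13  returned    S3
4         14   pending    S2
6         11      paid    S2
value_counts of status:
status
paid        3
returned    1
pending     1
Name: count, dtype: int64
reset_index():
     status  count
0      paid      3
1  returned      1
2   pending      1
Hence 1.66666666667.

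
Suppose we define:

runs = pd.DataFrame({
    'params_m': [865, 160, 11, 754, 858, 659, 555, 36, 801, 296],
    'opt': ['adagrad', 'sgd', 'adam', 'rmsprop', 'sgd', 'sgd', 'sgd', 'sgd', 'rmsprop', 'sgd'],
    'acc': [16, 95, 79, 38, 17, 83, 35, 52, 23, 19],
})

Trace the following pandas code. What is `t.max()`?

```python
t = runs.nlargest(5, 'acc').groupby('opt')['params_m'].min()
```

754

take 5 rows with largest acc:
   params_m      opt  acc
1       160      sgd   95
5       659      sgd   83
2        11     adam   79
7        36      sgd   52
3       754  rmsprop   38
group by opt, min of params_m:
opt
adam        11
rmsprop    754
sgd         36
Name: params_m, dtype: int64
Reading off the max of the resulting series, we get 754.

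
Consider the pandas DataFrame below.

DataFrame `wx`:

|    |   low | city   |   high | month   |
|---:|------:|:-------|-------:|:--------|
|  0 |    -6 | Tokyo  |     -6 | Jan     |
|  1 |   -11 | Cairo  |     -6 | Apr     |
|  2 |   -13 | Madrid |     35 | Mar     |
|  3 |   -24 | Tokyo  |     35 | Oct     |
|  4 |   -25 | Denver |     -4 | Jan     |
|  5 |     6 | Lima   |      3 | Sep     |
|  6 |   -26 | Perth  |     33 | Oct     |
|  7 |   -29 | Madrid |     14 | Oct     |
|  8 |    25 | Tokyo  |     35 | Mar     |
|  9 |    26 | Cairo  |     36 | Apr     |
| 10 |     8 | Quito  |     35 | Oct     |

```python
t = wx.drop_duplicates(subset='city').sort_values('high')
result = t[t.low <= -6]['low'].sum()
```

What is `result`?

drop duplicate city (keep=first):
    low    city  high month
0    -6   Tokyo    -6   Jan
1   -11   Cairo    -6   Apr
2   -13  Madrid    35   Mar
4   -25  Denver    -4   Jan
5     6    Lima     3   Sep
6   -26   Perth    33   Oct
10    8   Quito    35   Oct
sort by high:
    low    city  high month
0    -6   Tokyo    -6   Jan
1   -11   Cairo    -6   Apr
4   -25  Denver    -4   Jan
5     6    Lima     3   Sep
6   -26   Perth    33   Oct
2   -13  Madrid    35   Mar
10    8   Quito    35   Oct
filter rows where low <= -6:
   low    city  high month
0   -6   Tokyo    -6   Jan
1  -11   Cairo    -6   Apr
4  -25  Denver    -4   Jan
6  -26   Perth    33   Oct
2  -13  Madrid    35   Mar
The sum of column 'low' is -81.

-81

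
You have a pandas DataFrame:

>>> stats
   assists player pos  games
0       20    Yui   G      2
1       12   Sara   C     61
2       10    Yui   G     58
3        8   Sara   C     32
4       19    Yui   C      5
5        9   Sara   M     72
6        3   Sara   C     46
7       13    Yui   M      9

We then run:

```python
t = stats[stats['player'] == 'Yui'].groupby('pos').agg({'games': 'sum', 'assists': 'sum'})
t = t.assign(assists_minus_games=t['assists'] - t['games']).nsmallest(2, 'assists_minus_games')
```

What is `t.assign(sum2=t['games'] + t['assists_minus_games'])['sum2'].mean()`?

21.5

filter rows where player == 'Yui':
   assists player pos  games
0       20    Yui   G      2
2       10    Yui   G     58
4       19    Yui   C      5
7       13    Yui   M      9
group by pos: sum(games), sum(assists):
     games  assists
pos                
C        5       19
G       60       30
M        9       13
add column assists_minus_games = t['assists'] - t['games']:
     games  assists  assists_minus_games
pos                                     
C        5       19                   14
G       60       30                  -30
M        9       13                    4
take 2 rows with smallest assists_minus_games:
     games  assists  assists_minus_games
pos                                     
G       60       30                  -30
M        9       13                    4
add column sum2 = t['games'] + t['assists_minus_games']:
     games  assists  assists_minus_games  sum2
pos                                           
G       60       30                  -30    30
M        9       13                    4    13
Reading off the mean of column 'sum2', we get 21.5.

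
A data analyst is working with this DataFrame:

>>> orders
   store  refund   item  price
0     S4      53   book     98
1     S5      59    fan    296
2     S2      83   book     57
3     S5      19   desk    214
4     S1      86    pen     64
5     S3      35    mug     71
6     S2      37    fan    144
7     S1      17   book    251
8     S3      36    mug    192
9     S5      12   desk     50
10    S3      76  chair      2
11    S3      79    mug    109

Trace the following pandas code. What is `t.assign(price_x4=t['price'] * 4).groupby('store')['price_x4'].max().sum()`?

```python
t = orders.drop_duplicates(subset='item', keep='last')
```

2216

drop duplicate item (keep=last):
   store  refund   item  price
4     S1      86    pen     64
6     S2      37    fan    144
7     S1      17   book    251
9     S5      12   desk     50
10    S3      76  chair      2
11    S3      79    mug    109
add column price_x4 = t['price'] * 4:
   store  refund   item  price  price_x4
4     S1      86    pen     64       256
6     S2      37    fan    144       576
7     S1      17   book    251      1004
9     S5      12   desk     50       200
10    S3      76  chair      2         8
11    S3      79    mug    109       436
group by store, max of price_x4:
store
S1    1004
S2     576
S3     436
S5     200
Name: price_x4, dtype: int64
So sum() = 2216.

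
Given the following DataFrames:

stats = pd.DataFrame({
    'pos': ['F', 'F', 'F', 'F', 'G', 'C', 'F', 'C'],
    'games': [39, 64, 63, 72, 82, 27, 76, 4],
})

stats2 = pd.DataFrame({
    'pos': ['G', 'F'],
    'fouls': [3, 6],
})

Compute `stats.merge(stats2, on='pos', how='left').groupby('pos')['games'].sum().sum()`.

427

merge on 'pos' (how='left') → 8 rows:
  pos  games  fouls
0   F     39    6.0
1   F     64    6.0
2   F     63    6.0
3   F     72    6.0
4   G     82    3.0
5   C     27    NaN
6   F     76    6.0
7   C      4    NaN
group by pos, sum of games:
pos
C     31
F    314
G     82
Name: games, dtype: int64
So sum() = 427.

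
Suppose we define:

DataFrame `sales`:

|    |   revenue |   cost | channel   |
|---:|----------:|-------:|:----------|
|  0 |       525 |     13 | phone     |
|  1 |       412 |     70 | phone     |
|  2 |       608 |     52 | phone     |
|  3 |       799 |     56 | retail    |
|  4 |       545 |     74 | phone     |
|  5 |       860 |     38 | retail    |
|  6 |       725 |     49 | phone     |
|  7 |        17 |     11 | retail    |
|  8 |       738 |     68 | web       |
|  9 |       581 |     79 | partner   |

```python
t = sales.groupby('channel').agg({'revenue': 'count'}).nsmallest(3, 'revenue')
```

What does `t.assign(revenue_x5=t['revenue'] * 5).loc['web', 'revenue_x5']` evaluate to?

group by channel, count of revenue:
         revenue
channel         
partner        1
phone          5
retail         3
web            1
take 3 rows with smallest revenue:
         revenue
channel         
partner        1
web            1
retail         3
add column revenue_x5 = t['revenue'] * 5:
         revenue  revenue_x5
channel                     
partner        1           5
web            1           5
retail         3          15
Taking the value at row 'web', column 'revenue_x5' gives 5.

5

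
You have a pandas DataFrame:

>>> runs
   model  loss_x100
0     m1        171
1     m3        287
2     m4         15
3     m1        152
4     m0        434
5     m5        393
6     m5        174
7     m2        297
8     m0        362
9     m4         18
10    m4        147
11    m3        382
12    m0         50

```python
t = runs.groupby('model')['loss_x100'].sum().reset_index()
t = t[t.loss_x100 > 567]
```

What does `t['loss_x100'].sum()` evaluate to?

1515

group by model, sum of loss_x100:
model
m0    846
m1    323
m2    297
m3    669
m4    180
m5    567
Name: loss_x100, dtype: int64
reset_index():
  model  loss_x100
0    m0        846
1    m1        323
2    m2        297
3    m3        669
4    m4        180
5    m5        567
filter rows where loss_x100 > 567:
  model  loss_x100
0    m0        846
3    m3        669
Hence 1515.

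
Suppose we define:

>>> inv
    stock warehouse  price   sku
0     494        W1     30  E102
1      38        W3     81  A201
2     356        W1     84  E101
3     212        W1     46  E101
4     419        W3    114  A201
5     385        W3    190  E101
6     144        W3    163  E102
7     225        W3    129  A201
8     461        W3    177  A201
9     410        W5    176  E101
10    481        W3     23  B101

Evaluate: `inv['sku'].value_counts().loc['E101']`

value_counts of sku:
sku
A201    4
E101    4
E102    2
B101    1
Name: count, dtype: int64

4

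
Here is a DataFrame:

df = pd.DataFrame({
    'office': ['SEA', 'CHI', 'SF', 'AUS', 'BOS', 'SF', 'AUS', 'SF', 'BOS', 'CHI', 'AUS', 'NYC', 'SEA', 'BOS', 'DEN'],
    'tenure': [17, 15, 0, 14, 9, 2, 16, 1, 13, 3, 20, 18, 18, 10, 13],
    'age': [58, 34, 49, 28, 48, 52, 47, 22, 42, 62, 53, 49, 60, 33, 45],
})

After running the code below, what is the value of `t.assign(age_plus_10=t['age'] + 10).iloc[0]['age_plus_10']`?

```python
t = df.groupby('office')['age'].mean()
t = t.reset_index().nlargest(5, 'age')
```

group by office, mean of age:
office
AUS    42.666667
BOS    41.000000
CHI    48.000000
DEN    45.000000
NYC    49.000000
SEA    59.000000
SF     41.000000
Name: age, dtype: float64
reset_index():
  office        age
0    AUS  42.666667
1    BOS  41.000000
2    CHI  48.000000
3    DEN  45.000000
4    NYC  49.000000
5    SEA  59.000000
6     SF  41.000000
take 5 rows with largest age:
  office        age
5    SEA  59.000000
4    NYC  49.000000
2    CHI  48.000000
3    DEN  45.000000
0    AUS  42.666667
add column age_plus_10 = t['age'] + 10:
  office        age  age_plus_10
5    SEA  59.000000    69.000000
4    NYC  49.000000    59.000000
2    CHI  48.000000    58.000000
3    DEN  45.000000    55.000000
0    AUS  42.666667    52.666667
Finally, value at position 0, column 'age_plus_10' = 69.0.

69.0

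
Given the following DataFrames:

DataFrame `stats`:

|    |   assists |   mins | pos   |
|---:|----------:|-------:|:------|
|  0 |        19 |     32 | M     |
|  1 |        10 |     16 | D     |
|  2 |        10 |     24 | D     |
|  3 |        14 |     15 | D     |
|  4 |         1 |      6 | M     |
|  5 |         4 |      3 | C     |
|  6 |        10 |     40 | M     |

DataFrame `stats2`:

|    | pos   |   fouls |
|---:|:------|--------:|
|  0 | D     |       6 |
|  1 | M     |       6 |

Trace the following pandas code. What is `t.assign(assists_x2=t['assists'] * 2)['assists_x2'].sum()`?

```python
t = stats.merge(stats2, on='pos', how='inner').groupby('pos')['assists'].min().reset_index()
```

22

merge on 'pos' (how='inner') → 6 rows:
   assists  mins pos  fouls
0       19    32   M      6
1       10    16   D      6
2       10    24   D      6
3       14    15   D      6
4        1     6   M      6
5       10    40   M      6
group by pos, min of assists:
pos
D    10
M     1
Name: assists, dtype: int64
reset_index():
  pos  assists
0   D       10
1   M        1
add column assists_x2 = t['assists'] * 2:
  pos  assists  assists_x2
0   D       10          20
1   M        1           2
Reading off the sum of column 'assists_x2', we get 22.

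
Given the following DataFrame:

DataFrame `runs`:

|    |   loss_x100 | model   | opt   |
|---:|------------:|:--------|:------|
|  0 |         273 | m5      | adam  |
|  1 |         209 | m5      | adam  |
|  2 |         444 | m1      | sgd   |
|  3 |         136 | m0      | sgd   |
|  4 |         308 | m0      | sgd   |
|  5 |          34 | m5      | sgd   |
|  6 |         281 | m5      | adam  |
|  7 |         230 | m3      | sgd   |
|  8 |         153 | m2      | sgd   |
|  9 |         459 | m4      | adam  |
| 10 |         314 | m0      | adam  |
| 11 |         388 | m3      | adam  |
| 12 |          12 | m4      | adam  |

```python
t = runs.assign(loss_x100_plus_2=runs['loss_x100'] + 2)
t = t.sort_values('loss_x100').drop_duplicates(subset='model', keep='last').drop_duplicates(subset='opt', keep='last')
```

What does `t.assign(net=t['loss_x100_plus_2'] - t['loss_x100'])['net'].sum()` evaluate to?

4

add column loss_x100_plus_2 = runs['loss_x100'] + 2:
    loss_x100 model   opt  loss_x100_plus_2
0         273    m5  adam               275
1         209    m5  adam               211
2         444    m1   sgd               446
3         136    m0   sgd               138
4         308    m0   sgd               310
5          34    m5   sgd                36
6         281    m5  adam               283
7         230    m3   sgd               232
8         153    m2   sgd               155
9         459    m4  adam               461
10        314    m0  adam               316
11        388    m3  adam               390
12         12    m4  adam                14
sort by loss_x100:
    loss_x100 model   opt  loss_x100_plus_2
12         12    m4  adam                14
5          34    m5   sgd                36
3         136    m0   sgd               138
8         153    m2   sgd               155
1         209    m5  adam               211
7         230    m3   sgd               232
0         273    m5  adam               275
6         281    m5  adam               283
4         308    m0   sgd               310
10        314    m0  adam               316
11        388    m3  adam               390
2         444    m1   sgd               446
9         459    m4  adam               461
drop duplicate model (keep=last):
    loss_x100 model   opt  loss_x100_plus_2
8         153    m2   sgd               155
6         281    m5  adam               283
10        314    m0  adam               316
11        388    m3  adam               390
2         444    m1   sgd               446
9         459    m4  adam               461
drop duplicate opt (keep=last):
   loss_x100 model   opt  loss_x100_plus_2
2        444    m1   sgd               446
9        459    m4  adam               461
add column net = t['loss_x100_plus_2'] - t['loss_x100']:
   loss_x100 model   opt  loss_x100_plus_2  net
2        444    m1   sgd               446    2
9        459    m4  adam               461    2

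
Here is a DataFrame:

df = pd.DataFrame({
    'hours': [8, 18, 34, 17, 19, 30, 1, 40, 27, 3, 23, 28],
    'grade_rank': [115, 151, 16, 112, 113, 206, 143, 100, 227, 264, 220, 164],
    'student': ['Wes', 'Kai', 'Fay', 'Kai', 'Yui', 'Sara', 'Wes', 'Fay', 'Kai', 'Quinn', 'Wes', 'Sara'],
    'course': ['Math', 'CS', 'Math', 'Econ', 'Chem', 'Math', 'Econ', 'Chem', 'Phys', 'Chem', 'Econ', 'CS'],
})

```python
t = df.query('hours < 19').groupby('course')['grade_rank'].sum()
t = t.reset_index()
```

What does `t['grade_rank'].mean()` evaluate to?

filter rows where hours < 19:
   hours  grade_rank student course
0      8         115     Wes   Math
1     18         151     Kai     CS
3     17         112     Kai   Econ
6      1         143     Wes   Econ
9      3         264   Quinn   Chem
group by course, sum of grade_rank:
course
CS      151
Chem    264
Econ    255
Math    115
Name: grade_rank, dtype: int64
reset_index():
  course  grade_rank
0     CS         151
1   Chem         264
2   Econ         255
3   Math         115

196.25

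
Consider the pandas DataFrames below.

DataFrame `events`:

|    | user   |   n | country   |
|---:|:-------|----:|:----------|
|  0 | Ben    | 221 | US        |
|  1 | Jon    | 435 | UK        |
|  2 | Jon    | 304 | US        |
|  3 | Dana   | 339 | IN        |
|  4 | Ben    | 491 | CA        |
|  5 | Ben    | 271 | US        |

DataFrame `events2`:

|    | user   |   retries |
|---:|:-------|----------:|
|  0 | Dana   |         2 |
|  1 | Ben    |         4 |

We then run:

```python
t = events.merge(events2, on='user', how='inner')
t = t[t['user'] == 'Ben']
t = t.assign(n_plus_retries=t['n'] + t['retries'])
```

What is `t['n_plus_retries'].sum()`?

995

merge on 'user' (how='inner') → 4 rows:
   user    n country  retries
0   Ben  221      US        4
1  Dana  339      IN        2
2   Ben  491      CA        4
3   Ben  271      US        4
filter rows where user == 'Ben':
  user    n country  retries
0  Ben  221      US        4
2  Ben  491      CA        4
3  Ben  271      US        4
add column n_plus_retries = t['n'] + t['retries']:
  user    n country  retries  n_plus_retries
0  Ben  221      US        4             225
2  Ben  491      CA        4             495
3  Ben  271      US        4             275
Finally, sum of column 'n_plus_retries' = 995.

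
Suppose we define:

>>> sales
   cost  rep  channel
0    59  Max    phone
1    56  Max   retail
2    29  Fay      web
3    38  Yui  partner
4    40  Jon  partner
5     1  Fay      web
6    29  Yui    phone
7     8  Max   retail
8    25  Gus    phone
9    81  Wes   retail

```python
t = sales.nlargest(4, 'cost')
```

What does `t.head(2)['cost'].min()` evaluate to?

take 4 rows with largest cost:
   cost  rep  channel
9    81  Wes   retail
0    59  Max    phone
1    56  Max   retail
4    40  Jon  partner
take first 2 rows:
   cost  rep channel
9    81  Wes  retail
0    59  Max   phone

59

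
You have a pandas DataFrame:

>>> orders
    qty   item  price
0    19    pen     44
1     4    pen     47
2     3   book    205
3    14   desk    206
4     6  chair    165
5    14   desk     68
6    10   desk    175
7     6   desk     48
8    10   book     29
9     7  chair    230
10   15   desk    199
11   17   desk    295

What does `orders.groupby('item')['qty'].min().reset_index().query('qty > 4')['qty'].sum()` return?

12

group by item, min of qty:
item
book     3
chair    6
desk     6
pen      4
Name: qty, dtype: int64
reset_index():
    item  qty
0   book    3
1  chair    6
2   desk    6
3    pen    4
filter rows where qty > 4:
    item  qty
1  chair    6
2   desk    6
Then the sum of column 'qty': 12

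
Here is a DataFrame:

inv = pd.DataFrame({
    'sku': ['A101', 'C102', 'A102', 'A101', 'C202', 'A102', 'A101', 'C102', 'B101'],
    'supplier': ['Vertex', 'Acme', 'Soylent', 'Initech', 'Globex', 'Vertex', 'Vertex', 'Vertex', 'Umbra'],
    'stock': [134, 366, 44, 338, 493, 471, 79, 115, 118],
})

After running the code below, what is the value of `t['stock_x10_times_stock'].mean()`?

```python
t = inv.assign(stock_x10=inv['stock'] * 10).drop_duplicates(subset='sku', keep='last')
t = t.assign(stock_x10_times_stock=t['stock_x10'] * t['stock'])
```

add column stock_x10 = inv['stock'] * 10:
    sku supplier  stock  stock_x10
0  A101   Vertex    134       1340
1  C102     Acme    366       3660
2  A102  Soylent     44        440
3  A101  Initech    338       3380
4  C202   Globex    493       4930
5  A102   Vertex    471       4710
6  A101   Vertex     79        790
7  C102   Vertex    115       1150
8  B101    Umbra    118       1180
drop duplicate sku (keep=last):
    sku supplier  stock  stock_x10
4  C202   Globex    493       4930
5  A102   Vertex    471       4710
6  A101   Vertex     79        790
7  C102   Vertex    115       1150
8  B101    Umbra    118       1180
add column stock_x10_times_stock = t['stock_x10'] * t['stock']:
    sku supplier  stock  stock_x10  stock_x10_times_stock
4  C202   Globex    493       4930                2430490
5  A102   Vertex    471       4710                2218410
6  A101   Vertex     79        790                  62410
7  C102   Vertex    115       1150                 132250
8  B101    Umbra    118       1180                 139240
Then the mean of column 'stock_x10_times_stock': 996560.0

996560.0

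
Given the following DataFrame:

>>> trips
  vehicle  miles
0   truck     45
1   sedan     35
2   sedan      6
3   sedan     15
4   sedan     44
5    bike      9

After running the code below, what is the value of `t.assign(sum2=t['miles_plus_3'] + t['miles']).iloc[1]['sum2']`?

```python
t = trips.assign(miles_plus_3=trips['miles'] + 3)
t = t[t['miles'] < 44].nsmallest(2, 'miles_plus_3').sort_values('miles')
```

add column miles_plus_3 = trips['miles'] + 3:
  vehicle  miles  miles_plus_3
0   truck     45            48
1   sedan     35            38
2   sedan      6             9
3   sedan     15            18
4   sedan     44            47
5    bike      9            12
filter rows where miles < 44:
  vehicle  miles  miles_plus_3
1   sedan     35            38
2   sedan      6             9
3   sedan     15            18
5    bike      9            12
take 2 rows with smallest miles_plus_3:
  vehicle  miles  miles_plus_3
2   sedan      6             9
5    bike      9            12
sort by miles:
  vehicle  miles  miles_plus_3
2   sedan      6             9
5    bike      9            12
add column sum2 = t['miles_plus_3'] + t['miles']:
  vehicle  miles  miles_plus_3  sum2
2   sedan      6             9    15
5    bike      9            12    21
Then the value at position 1, column 'sum2': 21

21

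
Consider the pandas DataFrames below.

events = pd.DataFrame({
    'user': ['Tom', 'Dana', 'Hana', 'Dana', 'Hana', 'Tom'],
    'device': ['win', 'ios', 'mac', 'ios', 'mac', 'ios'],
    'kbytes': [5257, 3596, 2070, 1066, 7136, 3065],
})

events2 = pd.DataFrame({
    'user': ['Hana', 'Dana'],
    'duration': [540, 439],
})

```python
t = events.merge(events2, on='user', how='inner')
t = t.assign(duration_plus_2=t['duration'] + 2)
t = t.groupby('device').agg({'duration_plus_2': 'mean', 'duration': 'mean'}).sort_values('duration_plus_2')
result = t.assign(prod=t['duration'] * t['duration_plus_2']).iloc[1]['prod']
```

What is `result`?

292680.0

merge on 'user' (how='inner') → 4 rows:
   user device  kbytes  duration
0  Dana    ios    3596       439
1  Hana    mac    2070       540
2  Dana    ios    1066       439
3  Hana    mac    7136       540
add column duration_plus_2 = t['duration'] + 2:
   user device  kbytes  duration  duration_plus_2
0  Dana    ios    3596       439              441
1  Hana    mac    2070       540              542
2  Dana    ios    1066       439              441
3  Hana    mac    7136       540              542
group by device: mean(duration_plus_2), mean(duration):
        duration_plus_2  duration
device                           
ios               441.0     439.0
mac               542.0     540.0
sort by duration_plus_2:
        duration_plus_2  duration
device                           
ios               441.0     439.0
mac               542.0     540.0
add column prod = t['duration'] * t['duration_plus_2']:
        duration_plus_2  duration      prod
device                                     
ios               441.0     439.0  193599.0
mac               542.0     540.0  292680.0
Finally, value at position 1, column 'prod' = 292680.0.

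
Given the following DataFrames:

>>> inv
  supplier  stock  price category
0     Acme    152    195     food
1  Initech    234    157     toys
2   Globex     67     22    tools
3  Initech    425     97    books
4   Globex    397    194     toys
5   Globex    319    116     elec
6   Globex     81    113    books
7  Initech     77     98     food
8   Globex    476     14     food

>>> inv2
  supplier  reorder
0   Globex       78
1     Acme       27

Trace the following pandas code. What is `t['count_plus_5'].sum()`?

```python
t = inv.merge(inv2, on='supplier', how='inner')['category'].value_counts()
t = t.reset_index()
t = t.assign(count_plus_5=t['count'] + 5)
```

merge on 'supplier' (how='inner') → 6 rows:
  supplier  stock  price category  reorder
0     Acme    152    195     food       27
1   Globex     67     22    tools       78
2   Globex    397    194     toys       78
3   Globex    319    116     elec       78
4   Globex     81    113    books       78
5   Globex    476     14     food       78
value_counts of category:
category
food     2
tools    1
toys     1
elec     1
books    1
Name: count, dtype: int64
reset_index():
  category  count
0     food      2
1    tools      1
2     toys      1
3     elec      1
4    books      1
add column count_plus_5 = t['count'] + 5:
  category  count  count_plus_5
0     food      2             7
1    tools      1             6
2     toys      1             6
3     elec      1             6
4    books      1             6

31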